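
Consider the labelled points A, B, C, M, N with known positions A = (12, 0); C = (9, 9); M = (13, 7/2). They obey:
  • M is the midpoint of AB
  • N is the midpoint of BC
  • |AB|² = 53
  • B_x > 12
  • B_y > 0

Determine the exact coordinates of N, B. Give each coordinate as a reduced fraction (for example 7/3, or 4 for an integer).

N = (23/2, 8)
B = (14, 7)

1. B_x = 14  [B = 2·M−A = 2·(13, 7/2)−(12, 0)]
2. B_y = 7  [B = 2·M−A = 2·(13, 7/2)−(12, 0)]
   so B = (14, 7)
3. N_x = 23/2  [2·N = B+C = (14, 7)+(9, 9)]
4. N_y = 8  [2·N = B+C = (14, 7)+(9, 9)]
   so N = (23/2, 8)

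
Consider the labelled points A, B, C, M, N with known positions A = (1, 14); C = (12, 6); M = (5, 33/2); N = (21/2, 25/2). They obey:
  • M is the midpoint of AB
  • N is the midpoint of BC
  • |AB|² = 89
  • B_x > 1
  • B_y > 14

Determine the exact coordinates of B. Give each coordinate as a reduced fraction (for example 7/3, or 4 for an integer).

1. B_x = 9  [B = 2·M−A = 2·(5, 33/2)−(1, 14)]
2. B_y = 19  [B = 2·M−A = 2·(5, 33/2)−(1, 14)]
   so B = (9, 19)

B = (9, 19)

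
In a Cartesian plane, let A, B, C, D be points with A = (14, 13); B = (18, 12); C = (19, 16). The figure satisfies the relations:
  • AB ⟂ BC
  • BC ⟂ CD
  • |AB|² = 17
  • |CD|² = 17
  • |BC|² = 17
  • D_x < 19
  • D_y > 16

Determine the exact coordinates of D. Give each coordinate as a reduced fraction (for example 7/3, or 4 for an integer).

D = (15, 17)

1. D_x = 15  [[BC ⟂ CD ⇒ 1x+4y-83=0] ∩ [|D−(19, 16)|²=17]]
2. D_y = 17  [[BC ⟂ CD ⇒ 1x+4y-83=0] ∩ [|D−(19, 16)|²=17]]
   so D = (15, 17)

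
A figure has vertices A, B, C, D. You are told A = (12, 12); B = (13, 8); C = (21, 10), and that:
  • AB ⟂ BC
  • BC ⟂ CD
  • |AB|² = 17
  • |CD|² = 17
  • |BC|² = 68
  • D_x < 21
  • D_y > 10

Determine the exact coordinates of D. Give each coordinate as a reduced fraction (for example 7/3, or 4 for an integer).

1. D_x = 20  [[BC ⟂ CD ⇒ 8x+2y-188=0] ∩ [|D−(21, 10)|²=17]]
2. D_y = 14  [[BC ⟂ CD ⇒ 8x+2y-188=0] ∩ [|D−(21, 10)|²=17]]
   so D = (20, 14)

D = (20, 14)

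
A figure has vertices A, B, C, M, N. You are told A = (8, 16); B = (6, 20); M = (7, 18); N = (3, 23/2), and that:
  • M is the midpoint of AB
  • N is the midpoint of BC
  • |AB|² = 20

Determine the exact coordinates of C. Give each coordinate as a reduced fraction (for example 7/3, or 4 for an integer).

C = (0, 3)

1. C_x = 0  [C = 2·N−B = 2·(3, 23/2)−(6, 20)]
2. C_y = 3  [C = 2·N−B = 2·(3, 23/2)−(6, 20)]
   so C = (0, 3)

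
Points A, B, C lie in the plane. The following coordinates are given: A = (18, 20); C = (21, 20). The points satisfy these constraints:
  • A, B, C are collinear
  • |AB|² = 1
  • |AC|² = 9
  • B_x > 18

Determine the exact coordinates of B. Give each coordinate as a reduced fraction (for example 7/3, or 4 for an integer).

B = (19, 20)

1. B_x = 19  [[A, B, C are collinear ⇒ -3y+60=0] ∩ [|B−(18, 20)|²=1]]
2. B_y = 20  [[A, B, C are collinear ⇒ -3y+60=0] ∩ [|B−(18, 20)|²=1]]
   so B = (19, 20)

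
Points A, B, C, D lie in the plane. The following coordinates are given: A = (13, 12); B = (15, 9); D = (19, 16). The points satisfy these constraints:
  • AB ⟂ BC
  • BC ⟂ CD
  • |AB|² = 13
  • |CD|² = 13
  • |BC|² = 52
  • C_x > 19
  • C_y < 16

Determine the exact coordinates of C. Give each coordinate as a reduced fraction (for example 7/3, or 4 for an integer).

C = (21, 13)

1. C_x = 21  [[AB ⟂ BC ⇒ 2x-3y-3=0] ∩ [|C−(19, 16)|²=13]]
2. C_y = 13  [[AB ⟂ BC ⇒ 2x-3y-3=0] ∩ [|C−(19, 16)|²=13]]
   so C = (21, 13)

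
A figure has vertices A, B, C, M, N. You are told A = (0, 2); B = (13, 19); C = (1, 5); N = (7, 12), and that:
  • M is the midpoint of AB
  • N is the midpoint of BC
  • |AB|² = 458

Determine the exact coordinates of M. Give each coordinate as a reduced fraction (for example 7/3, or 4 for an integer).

1. M_x = 13/2  [2·M = A+B = (0, 2)+(13, 19)]
2. M_y = 21/2  [2·M = A+B = (0, 2)+(13, 19)]
   so M = (13/2, 21/2)

M = (13/2, 21/2)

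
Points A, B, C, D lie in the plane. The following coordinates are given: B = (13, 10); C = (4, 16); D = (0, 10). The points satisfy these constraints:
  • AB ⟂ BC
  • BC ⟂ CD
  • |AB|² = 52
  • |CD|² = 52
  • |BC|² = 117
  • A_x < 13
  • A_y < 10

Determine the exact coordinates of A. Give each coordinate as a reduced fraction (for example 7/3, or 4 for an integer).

A = (9, 4)

1. A_x = 9  [[AB ⟂ BC ⇒ 9x-6y-57=0] ∩ [|A−(13, 10)|²=52]]
2. A_y = 4  [[AB ⟂ BC ⇒ 9x-6y-57=0] ∩ [|A−(13, 10)|²=52]]
   so A = (9, 4)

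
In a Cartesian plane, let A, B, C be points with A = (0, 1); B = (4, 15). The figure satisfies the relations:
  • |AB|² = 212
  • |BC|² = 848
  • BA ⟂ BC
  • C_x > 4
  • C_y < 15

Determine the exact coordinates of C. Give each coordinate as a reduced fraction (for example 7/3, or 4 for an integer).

C = (32, 7)

1. C_x = 32  [[BA ⟂ BC ⇒ -4x-14y+226=0] ∩ [|C−(4, 15)|²=848]]
2. C_y = 7  [[BA ⟂ BC ⇒ -4x-14y+226=0] ∩ [|C−(4, 15)|²=848]]
   so C = (32, 7)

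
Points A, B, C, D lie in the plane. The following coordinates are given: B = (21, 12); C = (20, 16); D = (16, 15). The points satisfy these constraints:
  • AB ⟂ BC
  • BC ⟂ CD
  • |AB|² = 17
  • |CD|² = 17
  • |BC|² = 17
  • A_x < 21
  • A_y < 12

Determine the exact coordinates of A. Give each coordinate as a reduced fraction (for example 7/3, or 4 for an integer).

1. A_x = 17  [[AB ⟂ BC ⇒ 1x-4y+27=0] ∩ [|A−(21, 12)|²=17]]
2. A_y = 11  [[AB ⟂ BC ⇒ 1x-4y+27=0] ∩ [|A−(21, 12)|²=17]]
   so A = (17, 11)

A = (17, 11)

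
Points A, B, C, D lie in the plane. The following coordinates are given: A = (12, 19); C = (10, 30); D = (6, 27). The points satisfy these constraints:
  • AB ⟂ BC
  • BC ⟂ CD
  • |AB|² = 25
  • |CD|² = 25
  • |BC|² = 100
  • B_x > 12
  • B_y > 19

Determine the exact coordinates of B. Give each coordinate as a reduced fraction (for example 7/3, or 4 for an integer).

B = (16, 22)

1. B_x = 16  [[BC ⟂ CD ⇒ 4x+3y-130=0] ∩ [|B−(12, 19)|²=25]]
2. B_y = 22  [[BC ⟂ CD ⇒ 4x+3y-130=0] ∩ [|B−(12, 19)|²=25]]
   so B = (16, 22)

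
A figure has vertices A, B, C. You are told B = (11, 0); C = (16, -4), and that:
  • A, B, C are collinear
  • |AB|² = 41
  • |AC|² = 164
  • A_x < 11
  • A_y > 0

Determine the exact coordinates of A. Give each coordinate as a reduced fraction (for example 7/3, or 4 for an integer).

1. A_x = 6  [[A, B, C are collinear ⇒ 4x+5y-44=0] ∩ [|A−(11, 0)|²=41]]
2. A_y = 4  [[A, B, C are collinear ⇒ 4x+5y-44=0] ∩ [|A−(11, 0)|²=41]]
   so A = (6, 4)

A = (6, 4)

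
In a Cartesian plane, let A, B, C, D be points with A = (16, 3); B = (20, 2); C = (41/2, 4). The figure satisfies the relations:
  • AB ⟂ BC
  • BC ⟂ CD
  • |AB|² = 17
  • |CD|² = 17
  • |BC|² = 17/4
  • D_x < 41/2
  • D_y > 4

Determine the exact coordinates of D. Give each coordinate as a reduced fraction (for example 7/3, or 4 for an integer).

D = (33/2, 5)

1. D_x = 33/2  [[BC ⟂ CD ⇒ 1/2x+2y-73/4=0] ∩ [|D−(41/2, 4)|²=17]]
2. D_y = 5  [[BC ⟂ CD ⇒ 1/2x+2y-73/4=0] ∩ [|D−(41/2, 4)|²=17]]
   so D = (33/2, 5)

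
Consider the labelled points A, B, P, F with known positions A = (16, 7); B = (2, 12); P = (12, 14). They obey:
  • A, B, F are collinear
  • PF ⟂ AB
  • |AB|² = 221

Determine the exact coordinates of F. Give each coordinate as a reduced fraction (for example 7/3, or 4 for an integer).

F = (174/17, 154/17)

1. F_x = 174/17  [[A, B, F are collinear ⇒ -5x-14y+178=0] ∩ [PF ⟂ AB ⇒ -14x+5y+98=0]]
2. F_y = 154/17  [[A, B, F are collinear ⇒ -5x-14y+178=0] ∩ [PF ⟂ AB ⇒ -14x+5y+98=0]]
   so F = (174/17, 154/17)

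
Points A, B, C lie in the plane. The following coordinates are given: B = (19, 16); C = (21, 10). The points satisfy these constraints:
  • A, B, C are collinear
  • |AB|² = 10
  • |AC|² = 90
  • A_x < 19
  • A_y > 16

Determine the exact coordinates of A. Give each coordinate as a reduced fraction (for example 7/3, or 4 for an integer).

1. A_x = 18  [[A, B, C are collinear ⇒ 6x+2y-146=0] ∩ [|A−(19, 16)|²=10]]
2. A_y = 19  [[A, B, C are collinear ⇒ 6x+2y-146=0] ∩ [|A−(19, 16)|²=10]]
   so A = (18, 19)

A = (18, 19)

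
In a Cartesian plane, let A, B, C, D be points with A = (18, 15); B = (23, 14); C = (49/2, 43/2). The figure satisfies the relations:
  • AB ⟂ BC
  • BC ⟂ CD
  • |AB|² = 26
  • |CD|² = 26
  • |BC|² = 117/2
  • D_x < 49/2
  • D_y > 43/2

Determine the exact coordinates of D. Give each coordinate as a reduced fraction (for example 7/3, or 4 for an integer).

1. D_x = 39/2  [[BC ⟂ CD ⇒ 3/2x+15/2y-198=0] ∩ [|D−(49/2, 43/2)|²=26]]
2. D_y = 45/2  [[BC ⟂ CD ⇒ 3/2x+15/2y-198=0] ∩ [|D−(49/2, 43/2)|²=26]]
   so D = (39/2, 45/2)

D = (39/2, 45/2)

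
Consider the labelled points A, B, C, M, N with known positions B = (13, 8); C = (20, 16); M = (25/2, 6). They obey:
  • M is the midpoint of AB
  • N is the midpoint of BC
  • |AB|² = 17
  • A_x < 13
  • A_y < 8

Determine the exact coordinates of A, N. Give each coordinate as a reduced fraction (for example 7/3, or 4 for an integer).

A = (12, 4)
N = (33/2, 12)

1. A_x = 12  [A = 2·M−B = 2·(25/2, 6)−(13, 8)]
2. A_y = 4  [A = 2·M−B = 2·(25/2, 6)−(13, 8)]
   so A = (12, 4)
3. N_x = 33/2  [2·N = B+C = (13, 8)+(20, 16)]
4. N_y = 12  [2·N = B+C = (13, 8)+(20, 16)]
   so N = (33/2, 12)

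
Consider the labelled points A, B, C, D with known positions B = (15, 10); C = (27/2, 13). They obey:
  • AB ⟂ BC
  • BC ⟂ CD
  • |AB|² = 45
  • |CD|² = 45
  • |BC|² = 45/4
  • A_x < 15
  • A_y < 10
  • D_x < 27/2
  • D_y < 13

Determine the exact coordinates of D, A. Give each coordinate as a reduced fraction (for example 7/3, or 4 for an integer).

1. D_x = 15/2  [[BC ⟂ CD ⇒ -3/2x+3y-75/4=0] ∩ [|D−(27/2, 13)|²=45]]
2. D_y = 10  [[BC ⟂ CD ⇒ -3/2x+3y-75/4=0] ∩ [|D−(27/2, 13)|²=45]]
   so D = (15/2, 10)
3. A_x = 9  [[AB ⟂ BC ⇒ 3/2x-3y+15/2=0] ∩ [|A−(15, 10)|²=45]]
4. A_y = 7  [[AB ⟂ BC ⇒ 3/2x-3y+15/2=0] ∩ [|A−(15, 10)|²=45]]
   so A = (9, 7)

D = (15/2, 10)
A = (9, 7)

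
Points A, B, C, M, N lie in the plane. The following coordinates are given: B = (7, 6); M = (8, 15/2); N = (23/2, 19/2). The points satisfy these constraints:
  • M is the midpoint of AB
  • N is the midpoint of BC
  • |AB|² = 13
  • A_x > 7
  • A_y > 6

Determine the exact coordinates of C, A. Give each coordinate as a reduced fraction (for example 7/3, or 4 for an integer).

C = (16, 13)
A = (9, 9)

1. A_x = 9  [A = 2·M−B = 2·(8, 15/2)−(7, 6)]
2. A_y = 9  [A = 2·M−B = 2·(8, 15/2)−(7, 6)]
   so A = (9, 9)
3. C_x = 16  [C = 2·N−B = 2·(23/2, 19/2)−(7, 6)]
4. C_y = 13  [C = 2·N−B = 2·(23/2, 19/2)−(7, 6)]
   so C = (16, 13)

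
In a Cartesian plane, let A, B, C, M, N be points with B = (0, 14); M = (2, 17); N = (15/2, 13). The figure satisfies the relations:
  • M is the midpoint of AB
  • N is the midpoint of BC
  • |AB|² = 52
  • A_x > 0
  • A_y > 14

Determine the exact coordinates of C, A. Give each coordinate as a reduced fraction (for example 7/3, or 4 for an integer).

1. A_x = 4  [A = 2·M−B = 2·(2, 17)−(0, 14)]
2. A_y = 20  [A = 2·M−B = 2·(2, 17)−(0, 14)]
   so A = (4, 20)
3. C_x = 15  [C = 2·N−B = 2·(15/2, 13)−(0, 14)]
4. C_y = 12  [C = 2·N−B = 2·(15/2, 13)−(0, 14)]
   so C = (15, 12)

C = (15, 12)
A = (4, 20)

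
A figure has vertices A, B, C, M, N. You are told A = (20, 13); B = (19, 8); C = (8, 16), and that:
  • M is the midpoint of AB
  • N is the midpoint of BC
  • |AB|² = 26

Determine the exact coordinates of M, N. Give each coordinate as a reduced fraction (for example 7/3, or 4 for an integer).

M = (39/2, 21/2)
N = (27/2, 12)

1. M_x = 39/2  [2·M = A+B = (20, 13)+(19, 8)]
2. M_y = 21/2  [2·M = A+B = (20, 13)+(19, 8)]
   so M = (39/2, 21/2)
3. N_x = 27/2  [2·N = B+C = (19, 8)+(8, 16)]
4. N_y = 12  [2·N = B+C = (19, 8)+(8, 16)]
   so N = (27/2, 12)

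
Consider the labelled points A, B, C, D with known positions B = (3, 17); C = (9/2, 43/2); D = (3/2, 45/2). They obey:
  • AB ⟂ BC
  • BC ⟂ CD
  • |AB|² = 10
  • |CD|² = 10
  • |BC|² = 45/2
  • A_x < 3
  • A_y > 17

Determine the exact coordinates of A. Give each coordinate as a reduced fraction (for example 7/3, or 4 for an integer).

1. A_x = 0  [[AB ⟂ BC ⇒ -3/2x-9/2y+81=0] ∩ [|A−(3, 17)|²=10]]
2. A_y = 18  [[AB ⟂ BC ⇒ -3/2x-9/2y+81=0] ∩ [|A−(3, 17)|²=10]]
   so A = (0, 18)

A = (0, 18)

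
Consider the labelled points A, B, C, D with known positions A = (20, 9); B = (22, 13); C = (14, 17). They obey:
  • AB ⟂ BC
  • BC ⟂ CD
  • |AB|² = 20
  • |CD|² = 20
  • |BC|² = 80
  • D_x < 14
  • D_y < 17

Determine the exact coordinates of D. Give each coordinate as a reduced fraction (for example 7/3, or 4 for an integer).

D = (12, 13)

1. D_x = 12  [[BC ⟂ CD ⇒ -8x+4y+44=0] ∩ [|D−(14, 17)|²=20]]
2. D_y = 13  [[BC ⟂ CD ⇒ -8x+4y+44=0] ∩ [|D−(14, 17)|²=20]]
   so D = (12, 13)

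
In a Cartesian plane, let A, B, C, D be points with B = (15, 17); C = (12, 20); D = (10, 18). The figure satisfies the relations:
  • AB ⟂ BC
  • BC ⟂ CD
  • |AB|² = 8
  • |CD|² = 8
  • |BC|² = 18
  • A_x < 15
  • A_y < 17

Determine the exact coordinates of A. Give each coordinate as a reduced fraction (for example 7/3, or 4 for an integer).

A = (13, 15)

1. A_x = 13  [[AB ⟂ BC ⇒ 3x-3y+6=0] ∩ [|A−(15, 17)|²=8]]
2. A_y = 15  [[AB ⟂ BC ⇒ 3x-3y+6=0] ∩ [|A−(15, 17)|²=8]]
   so A = (13, 15)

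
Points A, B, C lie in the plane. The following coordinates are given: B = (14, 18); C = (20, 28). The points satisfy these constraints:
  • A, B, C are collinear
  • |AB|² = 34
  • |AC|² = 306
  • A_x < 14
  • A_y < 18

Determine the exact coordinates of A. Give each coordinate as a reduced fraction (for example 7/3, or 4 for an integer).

1. A_x = 11  [[A, B, C are collinear ⇒ -10x+6y+32=0] ∩ [|A−(14, 18)|²=34]]
2. A_y = 13  [[A, B, C are collinear ⇒ -10x+6y+32=0] ∩ [|A−(14, 18)|²=34]]
   so A = (11, 13)

A = (11, 13)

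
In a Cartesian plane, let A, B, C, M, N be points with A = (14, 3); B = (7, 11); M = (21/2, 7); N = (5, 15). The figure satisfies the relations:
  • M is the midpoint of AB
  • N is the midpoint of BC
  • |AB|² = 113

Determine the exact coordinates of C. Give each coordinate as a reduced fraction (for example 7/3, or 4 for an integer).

C = (3, 19)

1. C_x = 3  [C = 2·N−B = 2·(5, 15)−(7, 11)]
2. C_y = 19  [C = 2·N−B = 2·(5, 15)−(7, 11)]
   so C = (3, 19)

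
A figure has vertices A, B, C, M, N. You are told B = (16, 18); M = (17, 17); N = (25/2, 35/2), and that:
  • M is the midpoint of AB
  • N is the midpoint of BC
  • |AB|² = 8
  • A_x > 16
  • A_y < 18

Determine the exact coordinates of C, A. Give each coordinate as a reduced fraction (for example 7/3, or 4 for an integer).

C = (9, 17)
A = (18, 16)

1. A_x = 18  [A = 2·M−B = 2·(17, 17)−(16, 18)]
2. A_y = 16  [A = 2·M−B = 2·(17, 17)−(16, 18)]
   so A = (18, 16)
3. C_x = 9  [C = 2·N−B = 2·(25/2, 35/2)−(16, 18)]
4. C_y = 17  [C = 2·N−B = 2·(25/2, 35/2)−(16, 18)]
   so C = (9, 17)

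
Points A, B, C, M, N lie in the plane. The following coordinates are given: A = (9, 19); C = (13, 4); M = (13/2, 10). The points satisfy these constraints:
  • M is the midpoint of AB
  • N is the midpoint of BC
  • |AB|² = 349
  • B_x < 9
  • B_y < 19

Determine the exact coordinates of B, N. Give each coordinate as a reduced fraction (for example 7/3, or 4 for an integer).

B = (4, 1)
N = (17/2, 5/2)

1. B_x = 4  [B = 2·M−A = 2·(13/2, 10)−(9, 19)]
2. B_y = 1  [B = 2·M−A = 2·(13/2, 10)−(9, 19)]
   so B = (4, 1)
3. N_x = 17/2  [2·N = B+C = (4, 1)+(13, 4)]
4. N_y = 5/2  [2·N = B+C = (4, 1)+(13, 4)]
   so N = (17/2, 5/2)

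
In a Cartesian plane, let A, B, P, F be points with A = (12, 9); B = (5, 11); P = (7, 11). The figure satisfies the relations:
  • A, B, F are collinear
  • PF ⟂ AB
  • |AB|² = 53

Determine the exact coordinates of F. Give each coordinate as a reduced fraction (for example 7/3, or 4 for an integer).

1. F_x = 363/53  [[A, B, F are collinear ⇒ -2x-7y+87=0] ∩ [PF ⟂ AB ⇒ -7x+2y+27=0]]
2. F_y = 555/53  [[A, B, F are collinear ⇒ -2x-7y+87=0] ∩ [PF ⟂ AB ⇒ -7x+2y+27=0]]
   so F = (363/53, 555/53)

F = (363/53, 555/53)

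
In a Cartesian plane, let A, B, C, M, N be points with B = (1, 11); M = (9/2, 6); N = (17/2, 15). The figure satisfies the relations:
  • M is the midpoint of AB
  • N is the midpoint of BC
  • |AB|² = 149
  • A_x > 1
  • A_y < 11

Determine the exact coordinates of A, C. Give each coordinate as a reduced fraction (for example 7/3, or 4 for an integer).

1. A_x = 8  [A = 2·M−B = 2·(9/2, 6)−(1, 11)]
2. A_y = 1  [A = 2·M−B = 2·(9/2, 6)−(1, 11)]
   so A = (8, 1)
3. C_x = 16  [C = 2·N−B = 2·(17/2, 15)−(1, 11)]
4. C_y = 19  [C = 2·N−B = 2·(17/2, 15)−(1, 11)]
   so C = (16, 19)

A = (8, 1)
C = (16, 19)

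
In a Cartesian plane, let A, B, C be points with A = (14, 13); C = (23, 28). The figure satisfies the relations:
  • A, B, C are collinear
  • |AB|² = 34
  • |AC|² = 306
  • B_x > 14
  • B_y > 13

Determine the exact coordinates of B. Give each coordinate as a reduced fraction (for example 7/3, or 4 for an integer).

B = (17, 18)

1. B_x = 17  [[A, B, C are collinear ⇒ 15x-9y-93=0] ∩ [|B−(14, 13)|²=34]]
2. B_y = 18  [[A, B, C are collinear ⇒ 15x-9y-93=0] ∩ [|B−(14, 13)|²=34]]
   so B = (17, 18)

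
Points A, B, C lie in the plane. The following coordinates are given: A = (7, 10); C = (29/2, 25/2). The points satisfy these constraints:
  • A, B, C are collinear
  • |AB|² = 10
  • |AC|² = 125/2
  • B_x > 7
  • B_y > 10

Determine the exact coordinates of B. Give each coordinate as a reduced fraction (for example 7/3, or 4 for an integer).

B = (10, 11)

1. B_x = 10  [[A, B, C are collinear ⇒ 5/2x-15/2y+115/2=0] ∩ [|B−(7, 10)|²=10]]
2. B_y = 11  [[A, B, C are collinear ⇒ 5/2x-15/2y+115/2=0] ∩ [|B−(7, 10)|²=10]]
   so B = (10, 11)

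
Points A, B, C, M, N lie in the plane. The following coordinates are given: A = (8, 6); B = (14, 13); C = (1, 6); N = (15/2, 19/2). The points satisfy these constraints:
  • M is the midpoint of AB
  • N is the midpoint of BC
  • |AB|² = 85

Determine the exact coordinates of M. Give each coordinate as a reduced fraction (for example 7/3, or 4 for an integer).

M = (11, 19/2)

1. M_x = 11  [2·M = A+B = (8, 6)+(14, 13)]
2. M_y = 19/2  [2·M = A+B = (8, 6)+(14, 13)]
   so M = (11, 19/2)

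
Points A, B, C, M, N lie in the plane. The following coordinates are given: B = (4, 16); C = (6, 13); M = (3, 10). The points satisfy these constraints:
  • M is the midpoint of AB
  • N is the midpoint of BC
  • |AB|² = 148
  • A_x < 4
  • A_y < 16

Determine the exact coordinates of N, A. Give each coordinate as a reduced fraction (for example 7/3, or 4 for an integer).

N = (5, 29/2)
A = (2, 4)

1. A_x = 2  [A = 2·M−B = 2·(3, 10)−(4, 16)]
2. A_y = 4  [A = 2·M−B = 2·(3, 10)−(4, 16)]
   so A = (2, 4)
3. N_x = 5  [2·N = B+C = (4, 16)+(6, 13)]
4. N_y = 29/2  [2·N = B+C = (4, 16)+(6, 13)]
   so N = (5, 29/2)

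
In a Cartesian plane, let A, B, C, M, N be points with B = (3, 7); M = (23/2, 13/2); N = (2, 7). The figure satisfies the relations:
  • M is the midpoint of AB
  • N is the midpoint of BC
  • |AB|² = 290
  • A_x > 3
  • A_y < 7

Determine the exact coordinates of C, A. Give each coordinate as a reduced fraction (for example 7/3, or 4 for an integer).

C = (1, 7)
A = (20, 6)

1. A_x = 20  [A = 2·M−B = 2·(23/2, 13/2)−(3, 7)]
2. A_y = 6  [A = 2·M−B = 2·(23/2, 13/2)−(3, 7)]
   so A = (20, 6)
3. C_x = 1  [C = 2·N−B = 2·(2, 7)−(3, 7)]
4. C_y = 7  [C = 2·N−B = 2·(2, 7)−(3, 7)]
   so C = (1, 7)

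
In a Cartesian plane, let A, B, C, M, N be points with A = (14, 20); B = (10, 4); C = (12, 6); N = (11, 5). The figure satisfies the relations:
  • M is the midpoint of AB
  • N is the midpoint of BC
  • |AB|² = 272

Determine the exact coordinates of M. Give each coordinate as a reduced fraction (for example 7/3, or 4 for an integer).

1. M_x = 12  [2·M = A+B = (14, 20)+(10, 4)]
2. M_y = 12  [2·M = A+B = (14, 20)+(10, 4)]
   so M = (12, 12)

M = (12, 12)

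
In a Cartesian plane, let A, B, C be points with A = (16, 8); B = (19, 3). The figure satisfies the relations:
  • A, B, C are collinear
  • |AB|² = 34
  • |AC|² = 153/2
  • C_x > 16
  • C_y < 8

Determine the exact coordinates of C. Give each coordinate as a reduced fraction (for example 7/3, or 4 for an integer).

1. C_x = 41/2  [[A, B, C are collinear ⇒ 5x+3y-104=0] ∩ [|C−(16, 8)|²=153/2]]
2. C_y = 1/2  [[A, B, C are collinear ⇒ 5x+3y-104=0] ∩ [|C−(16, 8)|²=153/2]]
   so C = (41/2, 1/2)

C = (41/2, 1/2)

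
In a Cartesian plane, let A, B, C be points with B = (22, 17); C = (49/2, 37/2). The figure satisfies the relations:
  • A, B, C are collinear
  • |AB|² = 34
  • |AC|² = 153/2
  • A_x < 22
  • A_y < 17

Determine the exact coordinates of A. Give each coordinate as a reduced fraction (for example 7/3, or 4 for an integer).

A = (17, 14)

1. A_x = 17  [[A, B, C are collinear ⇒ -3/2x+5/2y-19/2=0] ∩ [|A−(22, 17)|²=34]]
2. A_y = 14  [[A, B, C are collinear ⇒ -3/2x+5/2y-19/2=0] ∩ [|A−(22, 17)|²=34]]
   so A = (17, 14)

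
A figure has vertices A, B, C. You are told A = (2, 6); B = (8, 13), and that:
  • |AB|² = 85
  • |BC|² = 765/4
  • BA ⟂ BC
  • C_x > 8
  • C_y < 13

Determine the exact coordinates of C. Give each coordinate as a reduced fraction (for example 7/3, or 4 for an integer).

1. C_x = 37/2  [[BA ⟂ BC ⇒ -6x-7y+139=0] ∩ [|C−(8, 13)|²=765/4]]
2. C_y = 4  [[BA ⟂ BC ⇒ -6x-7y+139=0] ∩ [|C−(8, 13)|²=765/4]]
   so C = (37/2, 4)

C = (37/2, 4)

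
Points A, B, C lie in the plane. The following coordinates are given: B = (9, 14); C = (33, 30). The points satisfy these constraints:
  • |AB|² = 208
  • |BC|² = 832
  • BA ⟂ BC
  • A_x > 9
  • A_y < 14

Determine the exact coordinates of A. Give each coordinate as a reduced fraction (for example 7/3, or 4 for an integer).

A = (17, 2)

1. A_x = 17  [[BA ⟂ BC ⇒ 24x+16y-440=0] ∩ [|A−(9, 14)|²=208]]
2. A_y = 2  [[BA ⟂ BC ⇒ 24x+16y-440=0] ∩ [|A−(9, 14)|²=208]]
   so A = (17, 2)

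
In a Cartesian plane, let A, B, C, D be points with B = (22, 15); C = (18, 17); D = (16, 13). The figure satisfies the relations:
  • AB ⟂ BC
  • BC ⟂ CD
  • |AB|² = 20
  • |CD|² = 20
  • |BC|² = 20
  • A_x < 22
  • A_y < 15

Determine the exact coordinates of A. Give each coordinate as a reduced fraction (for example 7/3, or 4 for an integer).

A = (20, 11)

1. A_x = 20  [[AB ⟂ BC ⇒ 4x-2y-58=0] ∩ [|A−(22, 15)|²=20]]
2. A_y = 11  [[AB ⟂ BC ⇒ 4x-2y-58=0] ∩ [|A−(22, 15)|²=20]]
   so A = (20, 11)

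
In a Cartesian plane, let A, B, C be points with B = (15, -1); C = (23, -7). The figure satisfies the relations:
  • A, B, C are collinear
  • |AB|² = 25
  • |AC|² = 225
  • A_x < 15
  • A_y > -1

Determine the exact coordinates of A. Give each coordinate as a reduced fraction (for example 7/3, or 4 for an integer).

A = (11, 2)

1. A_x = 11  [[A, B, C are collinear ⇒ 6x+8y-82=0] ∩ [|A−(15, -1)|²=25]]
2. A_y = 2  [[A, B, C are collinear ⇒ 6x+8y-82=0] ∩ [|A−(15, -1)|²=25]]
   so A = (11, 2)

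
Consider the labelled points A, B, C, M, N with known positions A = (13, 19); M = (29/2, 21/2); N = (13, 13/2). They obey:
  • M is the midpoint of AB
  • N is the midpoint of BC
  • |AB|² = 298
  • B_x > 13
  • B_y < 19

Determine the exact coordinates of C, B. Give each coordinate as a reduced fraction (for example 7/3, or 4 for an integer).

1. B_x = 16  [B = 2·M−A = 2·(29/2, 21/2)−(13, 19)]
2. B_y = 2  [B = 2·M−A = 2·(29/2, 21/2)−(13, 19)]
   so B = (16, 2)
3. C_x = 10  [C = 2·N−B = 2·(13, 13/2)−(16, 2)]
4. C_y = 11  [C = 2·N−B = 2·(13, 13/2)−(16, 2)]
   so C = (10, 11)

C = (10, 11)
B = (16, 2)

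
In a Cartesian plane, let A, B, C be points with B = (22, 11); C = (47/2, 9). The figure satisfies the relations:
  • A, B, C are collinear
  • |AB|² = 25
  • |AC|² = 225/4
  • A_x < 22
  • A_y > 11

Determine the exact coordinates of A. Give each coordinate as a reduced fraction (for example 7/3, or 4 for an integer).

A = (19, 15)

1. A_x = 19  [[A, B, C are collinear ⇒ 2x+3/2y-121/2=0] ∩ [|A−(22, 11)|²=25]]
2. A_y = 15  [[A, B, C are collinear ⇒ 2x+3/2y-121/2=0] ∩ [|A−(22, 11)|²=25]]
   so A = (19, 15)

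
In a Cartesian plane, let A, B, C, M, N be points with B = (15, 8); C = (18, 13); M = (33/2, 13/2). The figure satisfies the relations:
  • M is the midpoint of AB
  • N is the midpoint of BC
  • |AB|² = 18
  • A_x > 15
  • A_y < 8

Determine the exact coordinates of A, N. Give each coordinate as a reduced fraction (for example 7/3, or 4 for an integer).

A = (18, 5)
N = (33/2, 21/2)

1. A_x = 18  [A = 2·M−B = 2·(33/2, 13/2)−(15, 8)]
2. A_y = 5  [A = 2·M−B = 2·(33/2, 13/2)−(15, 8)]
   so A = (18, 5)
3. N_x = 33/2  [2·N = B+C = (15, 8)+(18, 13)]
4. N_y = 21/2  [2·N = B+C = (15, 8)+(18, 13)]
   so N = (33/2, 21/2)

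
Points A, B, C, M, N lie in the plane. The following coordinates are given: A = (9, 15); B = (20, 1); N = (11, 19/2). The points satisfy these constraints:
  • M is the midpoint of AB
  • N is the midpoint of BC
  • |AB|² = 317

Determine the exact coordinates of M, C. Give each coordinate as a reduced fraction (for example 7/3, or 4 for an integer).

M = (29/2, 8)
C = (2, 18)

1. M_x = 29/2  [2·M = A+B = (9, 15)+(20, 1)]
2. M_y = 8  [2·M = A+B = (9, 15)+(20, 1)]
   so M = (29/2, 8)
3. C_x = 2  [C = 2·N−B = 2·(11, 19/2)−(20, 1)]
4. C_y = 18  [C = 2·N−B = 2·(11, 19/2)−(20, 1)]
   so C = (2, 18)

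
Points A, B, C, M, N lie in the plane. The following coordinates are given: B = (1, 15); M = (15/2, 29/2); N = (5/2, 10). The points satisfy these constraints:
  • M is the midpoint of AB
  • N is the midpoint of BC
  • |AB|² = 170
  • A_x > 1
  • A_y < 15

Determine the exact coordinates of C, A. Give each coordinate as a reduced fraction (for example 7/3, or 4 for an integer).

C = (4, 5)
A = (14, 14)

1. A_x = 14  [A = 2·M−B = 2·(15/2, 29/2)−(1, 15)]
2. A_y = 14  [A = 2·M−B = 2·(15/2, 29/2)−(1, 15)]
   so A = (14, 14)
3. C_x = 4  [C = 2·N−B = 2·(5/2, 10)−(1, 15)]
4. C_y = 5  [C = 2·N−B = 2·(5/2, 10)−(1, 15)]
   so C = (4, 5)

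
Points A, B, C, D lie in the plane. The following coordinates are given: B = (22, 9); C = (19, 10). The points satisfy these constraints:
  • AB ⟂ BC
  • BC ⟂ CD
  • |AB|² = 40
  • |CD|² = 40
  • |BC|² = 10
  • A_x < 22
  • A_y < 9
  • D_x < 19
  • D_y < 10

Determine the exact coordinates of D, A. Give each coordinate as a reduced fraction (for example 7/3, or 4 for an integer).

D = (17, 4)
A = (20, 3)

1. D_x = 17  [[BC ⟂ CD ⇒ -3x+1y+47=0] ∩ [|D−(19, 10)|²=40]]
2. D_y = 4  [[BC ⟂ CD ⇒ -3x+1y+47=0] ∩ [|D−(19, 10)|²=40]]
   so D = (17, 4)
3. A_x = 20  [[AB ⟂ BC ⇒ 3x-1y-57=0] ∩ [|A−(22, 9)|²=40]]
4. A_y = 3  [[AB ⟂ BC ⇒ 3x-1y-57=0] ∩ [|A−(22, 9)|²=40]]
   so A = (20, 3)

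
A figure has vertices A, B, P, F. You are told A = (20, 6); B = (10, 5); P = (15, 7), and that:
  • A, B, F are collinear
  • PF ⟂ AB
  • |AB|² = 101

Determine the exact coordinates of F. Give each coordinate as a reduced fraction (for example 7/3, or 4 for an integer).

1. F_x = 1530/101  [[A, B, F are collinear ⇒ 1x-10y+40=0] ∩ [PF ⟂ AB ⇒ -10x-1y+157=0]]
2. F_y = 557/101  [[A, B, F are collinear ⇒ 1x-10y+40=0] ∩ [PF ⟂ AB ⇒ -10x-1y+157=0]]
   so F = (1530/101, 557/101)

F = (1530/101, 557/101)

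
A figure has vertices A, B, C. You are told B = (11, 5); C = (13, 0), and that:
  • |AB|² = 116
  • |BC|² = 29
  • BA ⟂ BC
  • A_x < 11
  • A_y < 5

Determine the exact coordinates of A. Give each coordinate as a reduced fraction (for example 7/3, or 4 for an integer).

1. A_x = 1  [[BA ⟂ BC ⇒ 2x-5y+3=0] ∩ [|A−(11, 5)|²=116]]
2. A_y = 1  [[BA ⟂ BC ⇒ 2x-5y+3=0] ∩ [|A−(11, 5)|²=116]]
   so A = (1, 1)

A = (1, 1)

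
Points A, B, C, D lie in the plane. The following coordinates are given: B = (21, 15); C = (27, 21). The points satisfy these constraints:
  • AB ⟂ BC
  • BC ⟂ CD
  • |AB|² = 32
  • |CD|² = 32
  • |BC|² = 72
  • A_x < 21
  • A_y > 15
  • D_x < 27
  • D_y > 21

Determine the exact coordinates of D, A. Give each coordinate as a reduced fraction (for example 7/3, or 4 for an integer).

1. D_x = 23  [[BC ⟂ CD ⇒ 6x+6y-288=0] ∩ [|D−(27, 21)|²=32]]
2. D_y = 25  [[BC ⟂ CD ⇒ 6x+6y-288=0] ∩ [|D−(27, 21)|²=32]]
   so D = (23, 25)
3. A_x = 17  [[AB ⟂ BC ⇒ -6x-6y+216=0] ∩ [|A−(21, 15)|²=32]]
4. A_y = 19  [[AB ⟂ BC ⇒ -6x-6y+216=0] ∩ [|A−(21, 15)|²=32]]
   so A = (17, 19)

D = (23, 25)
A = (17, 19)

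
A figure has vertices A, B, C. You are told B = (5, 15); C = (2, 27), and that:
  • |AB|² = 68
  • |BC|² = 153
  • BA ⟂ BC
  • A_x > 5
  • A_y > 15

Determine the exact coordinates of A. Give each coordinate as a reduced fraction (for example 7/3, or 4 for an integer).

1. A_x = 13  [[BA ⟂ BC ⇒ -3x+12y-165=0] ∩ [|A−(5, 15)|²=68]]
2. A_y = 17  [[BA ⟂ BC ⇒ -3x+12y-165=0] ∩ [|A−(5, 15)|²=68]]
   so A = (13, 17)

A = (13, 17)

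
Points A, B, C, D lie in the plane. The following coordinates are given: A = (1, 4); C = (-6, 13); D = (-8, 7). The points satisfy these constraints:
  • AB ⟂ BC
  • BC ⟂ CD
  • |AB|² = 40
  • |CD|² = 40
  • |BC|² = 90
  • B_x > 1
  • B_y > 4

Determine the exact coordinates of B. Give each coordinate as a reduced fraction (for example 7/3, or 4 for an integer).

1. B_x = 3  [[BC ⟂ CD ⇒ 2x+6y-66=0] ∩ [|B−(1, 4)|²=40]]
2. B_y = 10  [[BC ⟂ CD ⇒ 2x+6y-66=0] ∩ [|B−(1, 4)|²=40]]
   so B = (3, 10)

B = (3, 10)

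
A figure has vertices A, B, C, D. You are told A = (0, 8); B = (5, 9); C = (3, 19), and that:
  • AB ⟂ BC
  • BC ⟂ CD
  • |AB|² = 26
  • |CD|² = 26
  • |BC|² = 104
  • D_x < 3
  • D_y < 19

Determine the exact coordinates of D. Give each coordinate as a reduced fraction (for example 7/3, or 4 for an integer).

D = (-2, 18)

1. D_x = -2  [[BC ⟂ CD ⇒ -2x+10y-184=0] ∩ [|D−(3, 19)|²=26]]
2. D_y = 18  [[BC ⟂ CD ⇒ -2x+10y-184=0] ∩ [|D−(3, 19)|²=26]]
   so D = (-2, 18)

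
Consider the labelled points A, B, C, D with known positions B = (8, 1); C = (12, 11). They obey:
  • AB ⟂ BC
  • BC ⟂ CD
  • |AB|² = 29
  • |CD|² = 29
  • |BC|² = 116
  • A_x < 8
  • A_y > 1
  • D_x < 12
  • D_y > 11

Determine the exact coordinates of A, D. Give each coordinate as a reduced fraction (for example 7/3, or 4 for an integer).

A = (3, 3)
D = (7, 13)

1. A_x = 3  [[AB ⟂ BC ⇒ -4x-10y+42=0] ∩ [|A−(8, 1)|²=29]]
2. A_y = 3  [[AB ⟂ BC ⇒ -4x-10y+42=0] ∩ [|A−(8, 1)|²=29]]
   so A = (3, 3)
3. D_x = 7  [[BC ⟂ CD ⇒ 4x+10y-158=0] ∩ [|D−(12, 11)|²=29]]
4. D_y = 13  [[BC ⟂ CD ⇒ 4x+10y-158=0] ∩ [|D−(12, 11)|²=29]]
   so D = (7, 13)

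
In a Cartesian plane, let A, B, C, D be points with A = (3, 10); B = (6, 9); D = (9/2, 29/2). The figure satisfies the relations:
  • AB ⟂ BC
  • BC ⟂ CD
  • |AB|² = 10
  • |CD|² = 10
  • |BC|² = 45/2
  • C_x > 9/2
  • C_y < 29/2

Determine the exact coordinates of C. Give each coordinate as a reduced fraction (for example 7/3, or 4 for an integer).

C = (15/2, 27/2)

1. C_x = 15/2  [[AB ⟂ BC ⇒ 3x-1y-9=0] ∩ [|C−(9/2, 29/2)|²=10]]
2. C_y = 27/2  [[AB ⟂ BC ⇒ 3x-1y-9=0] ∩ [|C−(9/2, 29/2)|²=10]]
   so C = (15/2, 27/2)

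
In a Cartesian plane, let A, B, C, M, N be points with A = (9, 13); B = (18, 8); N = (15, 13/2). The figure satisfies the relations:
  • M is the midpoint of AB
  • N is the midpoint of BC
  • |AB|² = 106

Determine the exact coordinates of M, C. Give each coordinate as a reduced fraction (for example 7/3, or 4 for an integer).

1. M_x = 27/2  [2·M = A+B = (9, 13)+(18, 8)]
2. M_y = 21/2  [2·M = A+B = (9, 13)+(18, 8)]
   so M = (27/2, 21/2)
3. C_x = 12  [C = 2·N−B = 2·(15, 13/2)−(18, 8)]
4. C_y = 5  [C = 2·N−B = 2·(15, 13/2)−(18, 8)]
   so C = (12, 5)

M = (27/2, 21/2)
C = (12, 5)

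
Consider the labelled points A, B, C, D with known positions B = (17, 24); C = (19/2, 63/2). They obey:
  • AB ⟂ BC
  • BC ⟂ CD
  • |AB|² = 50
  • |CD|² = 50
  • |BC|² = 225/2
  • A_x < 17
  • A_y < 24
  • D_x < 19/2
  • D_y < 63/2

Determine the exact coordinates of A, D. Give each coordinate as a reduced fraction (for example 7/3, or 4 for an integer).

1. A_x = 12  [[AB ⟂ BC ⇒ 15/2x-15/2y+105/2=0] ∩ [|A−(17, 24)|²=50]]
2. A_y = 19  [[AB ⟂ BC ⇒ 15/2x-15/2y+105/2=0] ∩ [|A−(17, 24)|²=50]]
   so A = (12, 19)
3. D_x = 9/2  [[BC ⟂ CD ⇒ -15/2x+15/2y-165=0] ∩ [|D−(19/2, 63/2)|²=50]]
4. D_y = 53/2  [[BC ⟂ CD ⇒ -15/2x+15/2y-165=0] ∩ [|D−(19/2, 63/2)|²=50]]
   so D = (9/2, 53/2)

A = (12, 19)
D = (9/2, 53/2)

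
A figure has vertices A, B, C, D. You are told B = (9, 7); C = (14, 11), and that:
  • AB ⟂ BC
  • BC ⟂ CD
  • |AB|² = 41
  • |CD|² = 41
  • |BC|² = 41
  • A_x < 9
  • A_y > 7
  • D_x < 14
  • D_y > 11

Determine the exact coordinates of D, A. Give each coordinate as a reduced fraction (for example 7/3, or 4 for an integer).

D = (10, 16)
A = (5, 12)

1. D_x = 10  [[BC ⟂ CD ⇒ 5x+4y-114=0] ∩ [|D−(14, 11)|²=41]]
2. D_y = 16  [[BC ⟂ CD ⇒ 5x+4y-114=0] ∩ [|D−(14, 11)|²=41]]
   so D = (10, 16)
3. A_x = 5  [[AB ⟂ BC ⇒ -5x-4y+73=0] ∩ [|A−(9, 7)|²=41]]
4. A_y = 12  [[AB ⟂ BC ⇒ -5x-4y+73=0] ∩ [|A−(9, 7)|²=41]]
   so A = (5, 12)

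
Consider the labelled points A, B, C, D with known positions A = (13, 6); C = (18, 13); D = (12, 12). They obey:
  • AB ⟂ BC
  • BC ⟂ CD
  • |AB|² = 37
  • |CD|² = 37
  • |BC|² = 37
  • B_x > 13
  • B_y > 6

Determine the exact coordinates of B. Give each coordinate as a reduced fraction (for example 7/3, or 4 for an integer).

B = (19, 7)

1. B_x = 19  [[BC ⟂ CD ⇒ 6x+1y-121=0] ∩ [|B−(13, 6)|²=37]]
2. B_y = 7  [[BC ⟂ CD ⇒ 6x+1y-121=0] ∩ [|B−(13, 6)|²=37]]
   so B = (19, 7)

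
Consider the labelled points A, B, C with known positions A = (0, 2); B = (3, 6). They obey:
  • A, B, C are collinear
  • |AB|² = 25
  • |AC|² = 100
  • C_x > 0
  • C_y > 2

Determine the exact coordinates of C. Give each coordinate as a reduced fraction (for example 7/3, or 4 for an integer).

1. C_x = 6  [[A, B, C are collinear ⇒ -4x+3y-6=0] ∩ [|C−(0, 2)|²=100]]
2. C_y = 10  [[A, B, C are collinear ⇒ -4x+3y-6=0] ∩ [|C−(0, 2)|²=100]]
   so C = (6, 10)

C = (6, 10)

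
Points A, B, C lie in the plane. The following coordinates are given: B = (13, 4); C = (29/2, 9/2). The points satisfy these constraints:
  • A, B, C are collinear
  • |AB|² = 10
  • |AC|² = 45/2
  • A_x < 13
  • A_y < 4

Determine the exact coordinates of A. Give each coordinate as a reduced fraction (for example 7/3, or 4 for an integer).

A = (10, 3)

1. A_x = 10  [[A, B, C are collinear ⇒ -1/2x+3/2y+1/2=0] ∩ [|A−(13, 4)|²=10]]
2. A_y = 3  [[A, B, C are collinear ⇒ -1/2x+3/2y+1/2=0] ∩ [|A−(13, 4)|²=10]]
   so A = (10, 3)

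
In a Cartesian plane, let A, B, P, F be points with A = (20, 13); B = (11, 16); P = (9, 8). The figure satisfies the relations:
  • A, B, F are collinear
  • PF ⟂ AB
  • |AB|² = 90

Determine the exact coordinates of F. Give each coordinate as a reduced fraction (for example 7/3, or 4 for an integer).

1. F_x = 58/5  [[A, B, F are collinear ⇒ -3x-9y+177=0] ∩ [PF ⟂ AB ⇒ -9x+3y+57=0]]
2. F_y = 79/5  [[A, B, F are collinear ⇒ -3x-9y+177=0] ∩ [PF ⟂ AB ⇒ -9x+3y+57=0]]
   so F = (58/5, 79/5)

F = (58/5, 79/5)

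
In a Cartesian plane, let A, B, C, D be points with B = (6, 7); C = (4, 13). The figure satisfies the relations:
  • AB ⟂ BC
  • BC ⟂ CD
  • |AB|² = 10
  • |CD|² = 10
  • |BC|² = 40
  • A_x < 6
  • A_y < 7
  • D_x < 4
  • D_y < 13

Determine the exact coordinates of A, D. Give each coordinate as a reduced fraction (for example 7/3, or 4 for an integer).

1. A_x = 3  [[AB ⟂ BC ⇒ 2x-6y+30=0] ∩ [|A−(6, 7)|²=10]]
2. A_y = 6  [[AB ⟂ BC ⇒ 2x-6y+30=0] ∩ [|A−(6, 7)|²=10]]
   so A = (3, 6)
3. D_x = 1  [[BC ⟂ CD ⇒ -2x+6y-70=0] ∩ [|D−(4, 13)|²=10]]
4. D_y = 12  [[BC ⟂ CD ⇒ -2x+6y-70=0] ∩ [|D−(4, 13)|²=10]]
   so D = (1, 12)

A = (3, 6)
D = (1, 12)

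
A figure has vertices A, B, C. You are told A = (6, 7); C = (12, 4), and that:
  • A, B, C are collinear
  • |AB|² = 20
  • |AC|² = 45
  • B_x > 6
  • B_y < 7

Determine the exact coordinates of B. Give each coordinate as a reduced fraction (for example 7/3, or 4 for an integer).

1. B_x = 10  [[A, B, C are collinear ⇒ -3x-6y+60=0] ∩ [|B−(6, 7)|²=20]]
2. B_y = 5  [[A, B, C are collinear ⇒ -3x-6y+60=0] ∩ [|B−(6, 7)|²=20]]
   so B = (10, 5)

B = (10, 5)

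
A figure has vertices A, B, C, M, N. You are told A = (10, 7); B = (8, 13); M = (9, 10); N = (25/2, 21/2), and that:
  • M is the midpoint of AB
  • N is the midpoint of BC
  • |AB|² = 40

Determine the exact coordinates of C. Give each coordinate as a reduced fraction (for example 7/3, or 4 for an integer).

1. C_x = 17  [C = 2·N−B = 2·(25/2, 21/2)−(8, 13)]
2. C_y = 8  [C = 2·N−B = 2·(25/2, 21/2)−(8, 13)]
   so C = (17, 8)

C = (17, 8)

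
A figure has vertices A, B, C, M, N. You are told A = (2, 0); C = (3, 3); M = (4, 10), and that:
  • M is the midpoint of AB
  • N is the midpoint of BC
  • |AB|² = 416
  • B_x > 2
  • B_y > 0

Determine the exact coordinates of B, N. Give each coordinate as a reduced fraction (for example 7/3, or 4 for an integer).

B = (6, 20)
N = (9/2, 23/2)

1. B_x = 6  [B = 2·M−A = 2·(4, 10)−(2, 0)]
2. B_y = 20  [B = 2·M−A = 2·(4, 10)−(2, 0)]
   so B = (6, 20)
3. N_x = 9/2  [2·N = B+C = (6, 20)+(3, 3)]
4. N_y = 23/2  [2·N = B+C = (6, 20)+(3, 3)]
   so N = (9/2, 23/2)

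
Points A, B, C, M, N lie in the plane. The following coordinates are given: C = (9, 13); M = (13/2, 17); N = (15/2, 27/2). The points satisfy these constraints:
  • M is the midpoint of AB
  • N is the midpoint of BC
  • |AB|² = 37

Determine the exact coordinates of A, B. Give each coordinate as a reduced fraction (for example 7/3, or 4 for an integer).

1. B_x = 6  [B = 2·N−C = 2·(15/2, 27/2)−(9, 13)]
2. B_y = 14  [B = 2·N−C = 2·(15/2, 27/2)−(9, 13)]
   so B = (6, 14)
3. A_x = 7  [A = 2·M−B = 2·(13/2, 17)−(6, 14)]
4. A_y = 20  [A = 2·M−B = 2·(13/2, 17)−(6, 14)]
   so A = (7, 20)

A = (7, 20)
B = (6, 14)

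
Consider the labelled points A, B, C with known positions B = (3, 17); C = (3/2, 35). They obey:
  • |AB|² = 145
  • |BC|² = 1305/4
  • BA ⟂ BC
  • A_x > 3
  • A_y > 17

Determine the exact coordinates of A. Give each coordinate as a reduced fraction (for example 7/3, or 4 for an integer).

1. A_x = 15  [[BA ⟂ BC ⇒ -3/2x+18y-603/2=0] ∩ [|A−(3, 17)|²=145]]
2. A_y = 18  [[BA ⟂ BC ⇒ -3/2x+18y-603/2=0] ∩ [|A−(3, 17)|²=145]]
   so A = (15, 18)

A = (15, 18)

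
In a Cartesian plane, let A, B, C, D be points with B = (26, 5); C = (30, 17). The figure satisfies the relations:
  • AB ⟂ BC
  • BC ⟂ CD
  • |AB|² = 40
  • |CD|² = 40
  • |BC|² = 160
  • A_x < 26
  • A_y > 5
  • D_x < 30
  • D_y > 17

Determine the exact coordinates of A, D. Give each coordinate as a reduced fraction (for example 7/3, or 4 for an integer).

1. A_x = 20  [[AB ⟂ BC ⇒ -4x-12y+164=0] ∩ [|A−(26, 5)|²=40]]
2. A_y = 7  [[AB ⟂ BC ⇒ -4x-12y+164=0] ∩ [|A−(26, 5)|²=40]]
   so A = (20, 7)
3. D_x = 24  [[BC ⟂ CD ⇒ 4x+12y-324=0] ∩ [|D−(30, 17)|²=40]]
4. D_y = 19  [[BC ⟂ CD ⇒ 4x+12y-324=0] ∩ [|D−(30, 17)|²=40]]
   so D = (24, 19)

A = (20, 7)
D = (24, 19)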